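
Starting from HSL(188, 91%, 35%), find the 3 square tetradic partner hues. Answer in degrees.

A square tetradic scheme places four hues every 90°.
188 + 90 = 278°
188 + 180 = 368 → 368 − 360 = 8°
188 + 270 = 458 → 458 − 360 = 98°

278°, 8°, and 98°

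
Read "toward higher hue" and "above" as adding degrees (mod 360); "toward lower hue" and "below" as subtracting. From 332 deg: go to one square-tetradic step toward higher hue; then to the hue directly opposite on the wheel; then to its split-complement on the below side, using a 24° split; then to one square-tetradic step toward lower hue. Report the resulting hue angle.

308°

332 + 90 = 422 → 422 − 360 = 62°   (square ↑)
62 + 180 = 242°   (complement)
242 + 156 = 398 → 398 − 360 = 38°   (split-comp 24° ↓)
38 − 90 = -52 → -52 + 360 = 308°   (square ↓)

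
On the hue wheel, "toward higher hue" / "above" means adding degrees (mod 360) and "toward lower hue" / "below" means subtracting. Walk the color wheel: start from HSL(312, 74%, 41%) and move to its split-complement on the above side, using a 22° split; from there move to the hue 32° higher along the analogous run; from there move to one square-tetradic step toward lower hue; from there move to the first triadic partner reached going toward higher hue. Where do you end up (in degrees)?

+202° (split-comp 22° ↑): 312 + 202 = 514 → 514 − 360 = 154°
+32° (analog 32° ↑): 154 + 32 = 186°
−90° (square ↓): 186 − 90 = 96°
+120° (triadic ↑): 96 + 120 = 216°

216°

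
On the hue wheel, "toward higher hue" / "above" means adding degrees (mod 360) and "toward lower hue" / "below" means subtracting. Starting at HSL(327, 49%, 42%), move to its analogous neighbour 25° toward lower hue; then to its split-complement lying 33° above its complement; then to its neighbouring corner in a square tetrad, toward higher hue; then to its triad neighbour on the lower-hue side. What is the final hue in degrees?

−25° (analog 25° ↓): 327 − 25 = 302°
+213° (split-comp 33° ↑): 302 + 213 = 515 → 515 − 360 = 155°
+90° (square ↑): 155 + 90 = 245°
−120° (triadic ↓): 245 − 120 = 125°

125°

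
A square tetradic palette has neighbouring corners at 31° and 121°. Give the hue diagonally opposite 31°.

211°

A square tetradic scheme places four hues 90° apart; opposite corners are 180° apart.
31 + 180 = 211°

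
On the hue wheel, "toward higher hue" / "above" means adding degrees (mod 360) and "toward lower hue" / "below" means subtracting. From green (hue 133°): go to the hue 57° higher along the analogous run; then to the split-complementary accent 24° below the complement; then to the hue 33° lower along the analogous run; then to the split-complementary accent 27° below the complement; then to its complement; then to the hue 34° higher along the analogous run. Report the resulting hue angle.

133 + 57 = 190°   (analog 57° ↑)
190 + 156 = 346°   (split-comp 24° ↓)
346 − 33 = 313°   (analog 33° ↓)
313 + 153 = 466 → 466 − 360 = 106°   (split-comp 27° ↓)
106 + 180 = 286°   (complement)
286 + 34 = 320°   (analog 34° ↑)

320°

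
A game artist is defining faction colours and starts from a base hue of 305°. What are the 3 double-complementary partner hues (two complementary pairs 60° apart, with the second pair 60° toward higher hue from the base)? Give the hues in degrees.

5°, 125° and 185°

A rectangular tetradic uses two complementary pairs 60° apart: offsets 0°, 60°, 180°, 240°.
305 + 60 = 365 → 365 − 360 = 5°
305 + 180 = 485 → 485 − 360 = 125°
305 + 240 = 545 → 545 − 360 = 185°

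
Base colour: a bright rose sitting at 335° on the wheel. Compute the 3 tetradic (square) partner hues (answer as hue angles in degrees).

65°, 155°, and 245°

A square tetradic scheme places four hues every 90°.
335 + 90 = 425 → 425 − 360 = 65°
335 + 180 = 515 → 515 − 360 = 155°
335 + 270 = 605 → 605 − 360 = 245°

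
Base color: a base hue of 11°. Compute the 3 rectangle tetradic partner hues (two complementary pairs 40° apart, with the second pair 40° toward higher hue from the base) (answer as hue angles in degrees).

51°, 191°, and 231°

A rectangular tetradic uses two complementary pairs 40° apart: offsets 0°, 40°, 180°, 220°.
11 + 40 = 51°
11 + 180 = 191°
11 + 220 = 231°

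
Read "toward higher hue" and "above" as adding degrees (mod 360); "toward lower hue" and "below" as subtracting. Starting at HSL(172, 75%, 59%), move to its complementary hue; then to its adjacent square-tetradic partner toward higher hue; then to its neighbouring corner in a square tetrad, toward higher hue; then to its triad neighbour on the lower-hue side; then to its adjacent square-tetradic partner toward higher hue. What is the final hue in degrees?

172 + 180 = 352°   (complement)
352 + 90 = 442 → 442 − 360 = 82°   (square ↑)
82 + 90 = 172°   (square ↑)
172 − 120 = 52°   (triadic ↓)
52 + 90 = 142°   (square ↑)

142°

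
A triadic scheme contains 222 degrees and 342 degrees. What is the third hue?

102°

A triad spaces three hues 120° apart.
The full set is {102°, 222°, 342°}.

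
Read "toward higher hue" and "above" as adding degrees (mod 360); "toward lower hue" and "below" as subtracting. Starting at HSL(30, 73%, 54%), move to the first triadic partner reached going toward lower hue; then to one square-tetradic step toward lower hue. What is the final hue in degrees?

−120° (triadic ↓): 30 − 120 = -90 → -90 + 360 = 270°
−90° (square ↓): 270 − 90 = 180°

180°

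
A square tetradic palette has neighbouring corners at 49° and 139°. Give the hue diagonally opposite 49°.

A square tetradic scheme places four hues 90° apart; opposite corners are 180° apart.
49 + 180 = 229°

229°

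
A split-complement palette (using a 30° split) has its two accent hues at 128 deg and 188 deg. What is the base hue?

The accents sit 30° either side of the complement, so the complement is their short-arc midpoint on the wheel.
Short-arc midpoint of 128° and 188°: 158°.
Base is 180° from the complement: 158 − 180 = -22 → -22 + 360 = 338°

338°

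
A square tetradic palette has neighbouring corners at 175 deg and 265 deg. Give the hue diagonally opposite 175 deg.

A square tetradic scheme places four hues 90° apart; opposite corners are 180° apart.
175 + 180 = 355°

355°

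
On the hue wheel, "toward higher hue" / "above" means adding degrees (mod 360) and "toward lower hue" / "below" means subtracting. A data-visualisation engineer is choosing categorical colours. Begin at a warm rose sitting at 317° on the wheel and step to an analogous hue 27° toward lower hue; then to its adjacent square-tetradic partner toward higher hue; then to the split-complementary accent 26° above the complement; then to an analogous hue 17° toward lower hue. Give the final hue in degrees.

−27° (analog 27° ↓): 317 − 27 = 290°
+90° (square ↑): 290 + 90 = 380 → 380 − 360 = 20°
+206° (split-comp 26° ↑): 20 + 206 = 226°
−17° (analog 17° ↓): 226 − 17 = 209°

209°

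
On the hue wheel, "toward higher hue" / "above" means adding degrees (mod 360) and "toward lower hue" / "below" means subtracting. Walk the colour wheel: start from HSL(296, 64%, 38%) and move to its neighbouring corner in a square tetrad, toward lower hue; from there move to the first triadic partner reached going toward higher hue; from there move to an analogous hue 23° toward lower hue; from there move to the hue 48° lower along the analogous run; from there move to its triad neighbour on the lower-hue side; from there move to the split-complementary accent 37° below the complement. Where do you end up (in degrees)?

−90° (square ↓): 296 − 90 = 206°
+120° (triadic ↑): 206 + 120 = 326°
−23° (analog 23° ↓): 326 − 23 = 303°
−48° (analog 48° ↓): 303 − 48 = 255°
−120° (triadic ↓): 255 − 120 = 135°
+143° (split-comp 37° ↓): 135 + 143 = 278°

278°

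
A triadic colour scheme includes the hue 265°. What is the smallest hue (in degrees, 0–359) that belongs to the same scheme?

A triad places three hues 120° apart.
The full set through 265° is {25°, 145°, 265°}.

25°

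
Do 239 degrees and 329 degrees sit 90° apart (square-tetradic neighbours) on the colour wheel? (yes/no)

yes

Angular distance: |239 − 329| = 90 = 90°.
90° apart (square-tetradic neighbours) requires 90°.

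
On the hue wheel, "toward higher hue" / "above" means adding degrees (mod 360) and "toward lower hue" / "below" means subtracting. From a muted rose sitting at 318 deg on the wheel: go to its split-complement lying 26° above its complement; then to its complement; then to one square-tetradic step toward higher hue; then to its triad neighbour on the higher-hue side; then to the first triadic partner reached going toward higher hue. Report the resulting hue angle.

314°

split-comp 26° ↑ +206°: 318 + 206 = 524 → 524 − 360 = 164°
complement +180°: 164 + 180 = 344°
square ↑ +90°: 344 + 90 = 434 → 434 − 360 = 74°
triadic ↑ +120°: 74 + 120 = 194°
triadic ↑ +120°: 194 + 120 = 314°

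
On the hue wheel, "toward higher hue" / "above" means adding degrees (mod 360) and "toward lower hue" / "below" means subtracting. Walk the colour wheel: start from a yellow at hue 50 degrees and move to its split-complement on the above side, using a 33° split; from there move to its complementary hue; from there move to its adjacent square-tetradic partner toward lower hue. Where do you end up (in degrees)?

split-comp 33° ↑ +213°: 50 + 213 = 263°
complement +180°: 263 + 180 = 443 → 443 − 360 = 83°
square ↓ −90°: 83 − 90 = -7 → -7 + 360 = 353°

353°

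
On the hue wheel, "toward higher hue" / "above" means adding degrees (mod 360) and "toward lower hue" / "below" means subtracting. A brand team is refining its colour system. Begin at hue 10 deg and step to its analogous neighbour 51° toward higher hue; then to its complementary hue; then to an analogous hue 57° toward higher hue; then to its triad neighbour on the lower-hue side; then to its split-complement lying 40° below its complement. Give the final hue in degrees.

10 + 51 = 61°   (analog 51° ↑)
61 + 180 = 241°   (complement)
241 + 57 = 298°   (analog 57° ↑)
298 − 120 = 178°   (triadic ↓)
178 + 140 = 318°   (split-comp 40° ↓)

318°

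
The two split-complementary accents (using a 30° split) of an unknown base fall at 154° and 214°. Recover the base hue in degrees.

The accents sit 30° either side of the complement, so the complement is their short-arc midpoint on the wheel.
Short-arc midpoint of 154° and 214°: 184°.
Base is 180° from the complement: 184 − 180 = 4°

4°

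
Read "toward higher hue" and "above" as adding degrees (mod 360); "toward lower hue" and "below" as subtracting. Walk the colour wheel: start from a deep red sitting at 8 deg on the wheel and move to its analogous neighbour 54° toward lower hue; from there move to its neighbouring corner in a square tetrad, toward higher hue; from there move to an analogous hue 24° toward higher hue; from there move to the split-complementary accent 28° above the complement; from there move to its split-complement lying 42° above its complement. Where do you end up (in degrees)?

138°

analog 54° ↓ −54°: 8 − 54 = -46 → -46 + 360 = 314°
square ↑ +90°: 314 + 90 = 404 → 404 − 360 = 44°
analog 24° ↑ +24°: 44 + 24 = 68°
split-comp 28° ↑ +208°: 68 + 208 = 276°
split-comp 42° ↑ +222°: 276 + 222 = 498 → 498 − 360 = 138°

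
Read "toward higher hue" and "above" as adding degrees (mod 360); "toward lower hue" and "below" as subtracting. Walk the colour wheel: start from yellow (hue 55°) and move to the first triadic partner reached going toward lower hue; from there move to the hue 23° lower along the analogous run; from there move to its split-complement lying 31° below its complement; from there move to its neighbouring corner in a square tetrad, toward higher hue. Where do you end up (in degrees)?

55 − 120 = -65 → -65 + 360 = 295°   (triadic ↓)
295 − 23 = 272°   (analog 23° ↓)
272 + 149 = 421 → 421 − 360 = 61°   (split-comp 31° ↓)
61 + 90 = 151°   (square ↑)

151°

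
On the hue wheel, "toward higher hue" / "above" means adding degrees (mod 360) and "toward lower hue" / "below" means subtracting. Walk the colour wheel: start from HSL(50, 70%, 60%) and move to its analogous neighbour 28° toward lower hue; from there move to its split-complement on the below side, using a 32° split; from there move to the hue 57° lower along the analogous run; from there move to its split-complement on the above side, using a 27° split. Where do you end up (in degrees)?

−28° (analog 28° ↓): 50 − 28 = 22°
+148° (split-comp 32° ↓): 22 + 148 = 170°
−57° (analog 57° ↓): 170 − 57 = 113°
+207° (split-comp 27° ↑): 113 + 207 = 320°

320°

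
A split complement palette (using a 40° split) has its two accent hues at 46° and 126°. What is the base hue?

266°

The accents sit 40° either side of the complement, so the complement is their short-arc midpoint on the wheel.
Short-arc midpoint of 46° and 126°: 86°.
Base is 180° from the complement: 86 − 180 = -94 → -94 + 360 = 266°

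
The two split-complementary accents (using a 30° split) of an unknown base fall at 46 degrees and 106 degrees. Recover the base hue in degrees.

256°

The accents sit 30° either side of the complement, so the complement is their short-arc midpoint on the wheel.
Short-arc midpoint of 46° and 106°: 76°.
Base is 180° from the complement: 76 − 180 = -104 → -104 + 360 = 256°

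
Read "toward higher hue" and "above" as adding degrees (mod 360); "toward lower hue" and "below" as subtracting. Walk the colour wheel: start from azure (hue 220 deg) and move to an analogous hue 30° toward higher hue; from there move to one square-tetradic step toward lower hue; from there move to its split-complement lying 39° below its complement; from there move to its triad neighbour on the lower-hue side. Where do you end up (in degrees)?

181°

+30° (analog 30° ↑): 220 + 30 = 250°
−90° (square ↓): 250 − 90 = 160°
+141° (split-comp 39° ↓): 160 + 141 = 301°
−120° (triadic ↓): 301 − 120 = 181°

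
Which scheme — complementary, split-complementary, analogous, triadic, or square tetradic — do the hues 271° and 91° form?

complementary

Sort the hues: 91°, 271°.
Successive gaps around the wheel: 180°, 180°.
Two hues 180° apart are complementary.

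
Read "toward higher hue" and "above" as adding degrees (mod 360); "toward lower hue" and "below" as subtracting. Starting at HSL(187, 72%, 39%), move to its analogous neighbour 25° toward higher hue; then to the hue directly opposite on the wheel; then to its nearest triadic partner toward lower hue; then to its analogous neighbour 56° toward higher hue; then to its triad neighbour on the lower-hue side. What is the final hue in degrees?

187 + 25 = 212°   (analog 25° ↑)
212 + 180 = 392 → 392 − 360 = 32°   (complement)
32 − 120 = -88 → -88 + 360 = 272°   (triadic ↓)
272 + 56 = 328°   (analog 56° ↑)
328 − 120 = 208°   (triadic ↓)

208°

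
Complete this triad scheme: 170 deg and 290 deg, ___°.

50°

A triad places three hues 120° apart.
The full set through 170° is {50°, 170°, 290°}.
Given {170°, 290°}, the missing hue is 50°.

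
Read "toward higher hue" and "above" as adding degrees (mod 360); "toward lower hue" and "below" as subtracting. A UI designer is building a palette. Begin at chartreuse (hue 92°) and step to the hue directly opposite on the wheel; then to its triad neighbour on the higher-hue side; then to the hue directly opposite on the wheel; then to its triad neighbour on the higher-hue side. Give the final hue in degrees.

92 + 180 = 272°   (complement)
272 + 120 = 392 → 392 − 360 = 32°   (triadic ↑)
32 + 180 = 212°   (complement)
212 + 120 = 332°   (triadic ↑)

332°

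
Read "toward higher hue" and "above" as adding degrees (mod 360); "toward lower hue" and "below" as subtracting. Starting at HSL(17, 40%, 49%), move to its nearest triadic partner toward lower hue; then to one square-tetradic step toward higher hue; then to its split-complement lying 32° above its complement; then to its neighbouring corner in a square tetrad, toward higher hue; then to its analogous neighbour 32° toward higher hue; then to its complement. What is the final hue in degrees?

17 − 120 = -103 → -103 + 360 = 257°   (triadic ↓)
257 + 90 = 347°   (square ↑)
347 + 212 = 559 → 559 − 360 = 199°   (split-comp 32° ↑)
199 + 90 = 289°   (square ↑)
289 + 32 = 321°   (analog 32° ↑)
321 + 180 = 501 → 501 − 360 = 141°   (complement)

141°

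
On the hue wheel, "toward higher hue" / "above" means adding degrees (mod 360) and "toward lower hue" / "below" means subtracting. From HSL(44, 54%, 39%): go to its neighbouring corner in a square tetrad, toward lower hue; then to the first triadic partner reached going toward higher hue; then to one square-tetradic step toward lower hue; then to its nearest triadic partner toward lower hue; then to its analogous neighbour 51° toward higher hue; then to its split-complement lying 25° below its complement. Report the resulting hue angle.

−90° (square ↓): 44 − 90 = -46 → -46 + 360 = 314°
+120° (triadic ↑): 314 + 120 = 434 → 434 − 360 = 74°
−90° (square ↓): 74 − 90 = -16 → -16 + 360 = 344°
−120° (triadic ↓): 344 − 120 = 224°
+51° (analog 51° ↑): 224 + 51 = 275°
+155° (split-comp 25° ↓): 275 + 155 = 430 → 430 − 360 = 70°

70°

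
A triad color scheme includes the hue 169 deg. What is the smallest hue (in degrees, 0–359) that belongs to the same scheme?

A triad places three hues 120° apart.
The full set through 169° is {49°, 169°, 289°}.

49°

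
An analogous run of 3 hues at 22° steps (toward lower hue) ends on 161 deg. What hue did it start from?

205°

2 steps of 22° (toward lower hue) give a net shift of −44°.
Start = end − shift: 161 + 44 = 205°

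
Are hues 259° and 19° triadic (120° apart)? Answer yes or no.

Angular distance: |259 − 19| = 240; shorter arc = 360 − 240 = 120°.
Triadic (120° apart) requires 120°.

yes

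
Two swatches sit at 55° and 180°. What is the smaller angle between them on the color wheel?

|55 − 180| = 125.
125 ≤ 180, so the shorter arc is 125°.

125°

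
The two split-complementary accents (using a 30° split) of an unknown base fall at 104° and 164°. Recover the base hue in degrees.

The accents sit 30° either side of the complement, so the complement is their short-arc midpoint on the wheel.
Short-arc midpoint of 104° and 164°: 134°.
Base is 180° from the complement: 134 − 180 = -46 → -46 + 360 = 314°

314°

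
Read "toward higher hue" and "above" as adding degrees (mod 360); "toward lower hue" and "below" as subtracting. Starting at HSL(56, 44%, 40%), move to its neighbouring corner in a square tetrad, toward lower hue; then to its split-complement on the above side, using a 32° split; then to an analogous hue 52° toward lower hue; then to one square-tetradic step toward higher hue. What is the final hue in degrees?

square ↓ −90°: 56 − 90 = -34 → -34 + 360 = 326°
split-comp 32° ↑ +212°: 326 + 212 = 538 → 538 − 360 = 178°
analog 52° ↓ −52°: 178 − 52 = 126°
square ↑ +90°: 126 + 90 = 216°

216°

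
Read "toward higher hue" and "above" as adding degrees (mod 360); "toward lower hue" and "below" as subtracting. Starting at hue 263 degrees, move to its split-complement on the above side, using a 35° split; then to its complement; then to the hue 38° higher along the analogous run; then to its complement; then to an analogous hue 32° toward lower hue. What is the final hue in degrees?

263 + 215 = 478 → 478 − 360 = 118°   (split-comp 35° ↑)
118 + 180 = 298°   (complement)
298 + 38 = 336°   (analog 38° ↑)
336 + 180 = 516 → 516 − 360 = 156°   (complement)
156 − 32 = 124°   (analog 32° ↓)

124°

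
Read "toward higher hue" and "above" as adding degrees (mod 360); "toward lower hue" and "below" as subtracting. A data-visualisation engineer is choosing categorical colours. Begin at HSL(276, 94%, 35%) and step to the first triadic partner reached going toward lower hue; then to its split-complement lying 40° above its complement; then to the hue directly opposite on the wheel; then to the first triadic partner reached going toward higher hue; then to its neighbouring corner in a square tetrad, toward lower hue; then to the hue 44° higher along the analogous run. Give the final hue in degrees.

270°

−120° (triadic ↓): 276 − 120 = 156°
+220° (split-comp 40° ↑): 156 + 220 = 376 → 376 − 360 = 16°
+180° (complement): 16 + 180 = 196°
+120° (triadic ↑): 196 + 120 = 316°
−90° (square ↓): 316 − 90 = 226°
+44° (analog 44° ↑): 226 + 44 = 270°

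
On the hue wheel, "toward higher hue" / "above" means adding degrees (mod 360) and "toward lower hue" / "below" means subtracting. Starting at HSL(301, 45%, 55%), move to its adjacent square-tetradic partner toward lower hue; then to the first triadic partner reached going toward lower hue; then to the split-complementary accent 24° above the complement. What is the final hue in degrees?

−90° (square ↓): 301 − 90 = 211°
−120° (triadic ↓): 211 − 120 = 91°
+204° (split-comp 24° ↑): 91 + 204 = 295°

295°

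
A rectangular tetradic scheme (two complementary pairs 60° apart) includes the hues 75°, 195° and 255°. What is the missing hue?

15°

A rectangular tetradic uses two complementary pairs 60° apart: offsets 0°, 60°, 180°, 240°.
Among {75°, 195°, 255°}, 255° and 75° are a 180° pair.
The remaining hue 195° needs its own complement: 195 + 180 = 375 → 375 − 360 = 15°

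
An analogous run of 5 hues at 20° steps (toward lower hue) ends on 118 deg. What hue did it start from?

198°

4 steps of 20° (toward lower hue) give a net shift of −80°.
Start = end − shift: 118 + 80 = 198°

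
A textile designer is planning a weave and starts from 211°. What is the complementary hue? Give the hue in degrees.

31°

211 + 180 = 391 → 391 − 360 = 31°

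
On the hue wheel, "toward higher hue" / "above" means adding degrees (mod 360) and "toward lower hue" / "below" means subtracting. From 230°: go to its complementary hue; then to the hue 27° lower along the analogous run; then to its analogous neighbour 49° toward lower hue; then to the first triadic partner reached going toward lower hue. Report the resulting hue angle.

214°

230 + 180 = 410 → 410 − 360 = 50°   (complement)
50 − 27 = 23°   (analog 27° ↓)
23 − 49 = -26 → -26 + 360 = 334°   (analog 49° ↓)
334 − 120 = 214°   (triadic ↓)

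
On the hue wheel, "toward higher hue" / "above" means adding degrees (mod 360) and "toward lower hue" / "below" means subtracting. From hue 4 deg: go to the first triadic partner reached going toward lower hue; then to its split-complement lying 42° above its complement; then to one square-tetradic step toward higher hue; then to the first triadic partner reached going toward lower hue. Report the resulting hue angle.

4 − 120 = -116 → -116 + 360 = 244°   (triadic ↓)
244 + 222 = 466 → 466 − 360 = 106°   (split-comp 42° ↑)
106 + 90 = 196°   (square ↑)
196 − 120 = 76°   (triadic ↓)

76°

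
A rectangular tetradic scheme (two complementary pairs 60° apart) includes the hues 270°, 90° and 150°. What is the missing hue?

330°

A rectangular tetradic uses two complementary pairs 60° apart: offsets 0°, 60°, 180°, 240°.
Among {90°, 150°, 270°}, 90° and 270° are a 180° pair.
The remaining hue 150° needs its own complement: 150 + 180 = 330°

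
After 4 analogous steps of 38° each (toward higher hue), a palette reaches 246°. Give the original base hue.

94°

4 steps of 38° (toward higher hue) give a net shift of +152°.
Start = end − shift: 246 − 152 = 94°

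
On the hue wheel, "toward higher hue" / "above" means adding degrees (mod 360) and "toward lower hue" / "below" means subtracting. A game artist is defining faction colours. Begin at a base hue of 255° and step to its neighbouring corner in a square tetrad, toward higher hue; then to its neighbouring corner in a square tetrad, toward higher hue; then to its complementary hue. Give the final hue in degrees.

255°

+90° (square ↑): 255 + 90 = 345°
+90° (square ↑): 345 + 90 = 435 → 435 − 360 = 75°
+180° (complement): 75 + 180 = 255°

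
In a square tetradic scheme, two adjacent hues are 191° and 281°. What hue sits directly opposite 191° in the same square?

A square tetradic scheme places four hues 90° apart; opposite corners are 180° apart.
191 + 180 = 371 → 371 − 360 = 11°

11°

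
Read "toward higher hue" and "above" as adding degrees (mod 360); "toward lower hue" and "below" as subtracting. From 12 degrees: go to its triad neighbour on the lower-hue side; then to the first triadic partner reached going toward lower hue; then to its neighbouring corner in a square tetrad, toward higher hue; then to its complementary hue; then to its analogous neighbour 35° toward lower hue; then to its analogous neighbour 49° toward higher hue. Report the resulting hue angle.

56°

triadic ↓ −120°: 12 − 120 = -108 → -108 + 360 = 252°
triadic ↓ −120°: 252 − 120 = 132°
square ↑ +90°: 132 + 90 = 222°
complement +180°: 222 + 180 = 402 → 402 − 360 = 42°
analog 35° ↓ −35°: 42 − 35 = 7°
analog 49° ↑ +49°: 7 + 49 = 56°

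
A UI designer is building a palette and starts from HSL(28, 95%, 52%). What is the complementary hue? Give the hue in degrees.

208°

The complement sits 180° across the wheel.
28 + 180 = 208°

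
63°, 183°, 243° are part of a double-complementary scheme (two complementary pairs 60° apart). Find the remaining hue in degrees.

3°

A rectangular tetradic uses two complementary pairs 60° apart: offsets 0°, 60°, 180°, 240°.
Among {63°, 183°, 243°}, 63° and 243° are a 180° pair.
The remaining hue 183° needs its own complement: 183 + 180 = 363 → 363 − 360 = 3°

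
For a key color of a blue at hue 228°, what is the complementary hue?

The complement sits 180° across the wheel.
228 + 180 = 408 → 408 − 360 = 48°

48°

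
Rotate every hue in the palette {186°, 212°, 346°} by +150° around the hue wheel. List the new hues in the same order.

186 + 150 = 336°
212 + 150 = 362 → 362 − 360 = 2°
346 + 150 = 496 → 496 − 360 = 136°

336°, 2°, 136°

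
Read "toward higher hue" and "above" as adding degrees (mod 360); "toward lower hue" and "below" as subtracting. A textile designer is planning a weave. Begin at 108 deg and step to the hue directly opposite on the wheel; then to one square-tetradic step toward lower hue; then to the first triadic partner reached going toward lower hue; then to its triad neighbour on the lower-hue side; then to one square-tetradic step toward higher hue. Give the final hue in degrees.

48°

108 + 180 = 288°   (complement)
288 − 90 = 198°   (square ↓)
198 − 120 = 78°   (triadic ↓)
78 − 120 = -42 → -42 + 360 = 318°   (triadic ↓)
318 + 90 = 408 → 408 − 360 = 48°   (square ↑)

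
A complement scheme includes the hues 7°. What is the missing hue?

The complement sits 180° across the wheel.
The full set through 7° is {7°, 187°}.
Given {7°}, the missing hue is 187°.

187°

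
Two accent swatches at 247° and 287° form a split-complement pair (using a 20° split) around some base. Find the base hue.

The accents sit 20° either side of the complement, so the complement is their short-arc midpoint on the wheel.
Short-arc midpoint of 247° and 287°: 267°.
Base is 180° from the complement: 267 − 180 = 87°

87°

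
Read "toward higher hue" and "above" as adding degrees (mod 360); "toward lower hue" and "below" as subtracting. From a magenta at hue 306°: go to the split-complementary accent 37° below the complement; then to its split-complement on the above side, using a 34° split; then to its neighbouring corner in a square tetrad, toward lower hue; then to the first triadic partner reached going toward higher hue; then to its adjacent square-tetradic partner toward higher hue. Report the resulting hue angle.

63°

+143° (split-comp 37° ↓): 306 + 143 = 449 → 449 − 360 = 89°
+214° (split-comp 34° ↑): 89 + 214 = 303°
−90° (square ↓): 303 − 90 = 213°
+120° (triadic ↑): 213 + 120 = 333°
+90° (square ↑): 333 + 90 = 423 → 423 − 360 = 63°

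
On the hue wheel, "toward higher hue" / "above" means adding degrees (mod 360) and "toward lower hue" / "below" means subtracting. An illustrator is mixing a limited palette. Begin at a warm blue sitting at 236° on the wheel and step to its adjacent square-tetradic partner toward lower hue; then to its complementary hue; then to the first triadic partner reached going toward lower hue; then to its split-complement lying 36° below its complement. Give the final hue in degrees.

236 − 90 = 146°   (square ↓)
146 + 180 = 326°   (complement)
326 − 120 = 206°   (triadic ↓)
206 + 144 = 350°   (split-comp 36° ↓)

350°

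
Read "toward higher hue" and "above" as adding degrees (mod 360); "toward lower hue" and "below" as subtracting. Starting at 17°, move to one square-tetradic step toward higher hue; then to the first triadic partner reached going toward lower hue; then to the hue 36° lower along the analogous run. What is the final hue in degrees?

311°

+90° (square ↑): 17 + 90 = 107°
−120° (triadic ↓): 107 − 120 = -13 → -13 + 360 = 347°
−36° (analog 36° ↓): 347 − 36 = 311°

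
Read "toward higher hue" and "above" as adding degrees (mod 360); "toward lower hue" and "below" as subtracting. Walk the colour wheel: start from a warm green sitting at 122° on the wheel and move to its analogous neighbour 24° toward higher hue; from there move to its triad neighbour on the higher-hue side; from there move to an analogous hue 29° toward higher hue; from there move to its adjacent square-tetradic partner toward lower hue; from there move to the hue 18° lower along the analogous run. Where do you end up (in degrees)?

187°

122 + 24 = 146°   (analog 24° ↑)
146 + 120 = 266°   (triadic ↑)
266 + 29 = 295°   (analog 29° ↑)
295 − 90 = 205°   (square ↓)
205 − 18 = 187°   (analog 18° ↓)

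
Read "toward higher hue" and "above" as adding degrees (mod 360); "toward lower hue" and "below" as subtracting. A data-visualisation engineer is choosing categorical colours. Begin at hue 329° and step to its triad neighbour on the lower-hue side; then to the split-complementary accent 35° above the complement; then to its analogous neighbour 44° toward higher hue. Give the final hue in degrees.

triadic ↓ −120°: 329 − 120 = 209°
split-comp 35° ↑ +215°: 209 + 215 = 424 → 424 − 360 = 64°
analog 44° ↑ +44°: 64 + 44 = 108°

108°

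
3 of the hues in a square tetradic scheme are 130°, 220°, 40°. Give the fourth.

A square tetradic scheme places four hues every 90°.
The full set through 40° is {40°, 130°, 220°, 310°}.
Given {40°, 130°, 220°}, the missing hue is 310°.

310°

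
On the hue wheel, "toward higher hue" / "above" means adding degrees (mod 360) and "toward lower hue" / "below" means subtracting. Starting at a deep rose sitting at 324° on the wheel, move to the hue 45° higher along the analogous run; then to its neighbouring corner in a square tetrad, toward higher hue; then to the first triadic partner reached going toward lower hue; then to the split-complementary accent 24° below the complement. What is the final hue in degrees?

135°

+45° (analog 45° ↑): 324 + 45 = 369 → 369 − 360 = 9°
+90° (square ↑): 9 + 90 = 99°
−120° (triadic ↓): 99 − 120 = -21 → -21 + 360 = 339°
+156° (split-comp 24° ↓): 339 + 156 = 495 → 495 − 360 = 135°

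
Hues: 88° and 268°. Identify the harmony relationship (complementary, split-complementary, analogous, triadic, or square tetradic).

Sort the hues: 88°, 268°.
Successive gaps around the wheel: 180°, 180°.
Two hues 180° apart are complementary.

complementary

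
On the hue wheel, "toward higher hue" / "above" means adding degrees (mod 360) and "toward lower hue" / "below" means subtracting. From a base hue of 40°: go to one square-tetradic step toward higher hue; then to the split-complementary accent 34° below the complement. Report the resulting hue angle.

+90° (square ↑): 40 + 90 = 130°
+146° (split-comp 34° ↓): 130 + 146 = 276°

276°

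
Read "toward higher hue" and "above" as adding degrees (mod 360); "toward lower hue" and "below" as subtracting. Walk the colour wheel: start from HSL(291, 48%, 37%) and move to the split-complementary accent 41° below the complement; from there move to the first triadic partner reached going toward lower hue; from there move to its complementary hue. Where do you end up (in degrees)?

+139° (split-comp 41° ↓): 291 + 139 = 430 → 430 − 360 = 70°
−120° (triadic ↓): 70 − 120 = -50 → -50 + 360 = 310°
+180° (complement): 310 + 180 = 490 → 490 − 360 = 130°

130°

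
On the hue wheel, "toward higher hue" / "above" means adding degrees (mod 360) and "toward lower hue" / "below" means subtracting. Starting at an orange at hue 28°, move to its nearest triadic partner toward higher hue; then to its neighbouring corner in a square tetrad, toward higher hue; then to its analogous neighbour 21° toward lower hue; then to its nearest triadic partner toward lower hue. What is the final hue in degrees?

97°

+120° (triadic ↑): 28 + 120 = 148°
+90° (square ↑): 148 + 90 = 238°
−21° (analog 21° ↓): 238 − 21 = 217°
−120° (triadic ↓): 217 − 120 = 97°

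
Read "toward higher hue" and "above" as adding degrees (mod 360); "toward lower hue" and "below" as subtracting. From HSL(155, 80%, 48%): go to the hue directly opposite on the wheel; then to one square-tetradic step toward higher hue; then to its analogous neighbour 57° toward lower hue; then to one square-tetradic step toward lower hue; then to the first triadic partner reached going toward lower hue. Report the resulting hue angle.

complement +180°: 155 + 180 = 335°
square ↑ +90°: 335 + 90 = 425 → 425 − 360 = 65°
analog 57° ↓ −57°: 65 − 57 = 8°
square ↓ −90°: 8 − 90 = -82 → -82 + 360 = 278°
triadic ↓ −120°: 278 − 120 = 158°

158°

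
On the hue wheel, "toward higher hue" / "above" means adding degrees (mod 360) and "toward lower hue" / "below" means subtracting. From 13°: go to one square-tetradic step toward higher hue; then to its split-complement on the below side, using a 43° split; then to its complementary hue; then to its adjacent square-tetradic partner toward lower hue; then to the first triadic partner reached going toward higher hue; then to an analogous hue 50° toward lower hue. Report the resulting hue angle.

+90° (square ↑): 13 + 90 = 103°
+137° (split-comp 43° ↓): 103 + 137 = 240°
+180° (complement): 240 + 180 = 420 → 420 − 360 = 60°
−90° (square ↓): 60 − 90 = -30 → -30 + 360 = 330°
+120° (triadic ↑): 330 + 120 = 450 → 450 − 360 = 90°
−50° (analog 50° ↓): 90 − 50 = 40°

40°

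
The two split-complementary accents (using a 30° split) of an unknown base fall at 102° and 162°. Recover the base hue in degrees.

The accents sit 30° either side of the complement, so the complement is their short-arc midpoint on the wheel.
Short-arc midpoint of 102° and 162°: 132°.
Base is 180° from the complement: 132 − 180 = -48 → -48 + 360 = 312°

312°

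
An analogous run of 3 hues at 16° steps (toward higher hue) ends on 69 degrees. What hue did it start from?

37°

2 steps of 16° (toward higher hue) give a net shift of +32°.
Start = end − shift: 69 − 32 = 37°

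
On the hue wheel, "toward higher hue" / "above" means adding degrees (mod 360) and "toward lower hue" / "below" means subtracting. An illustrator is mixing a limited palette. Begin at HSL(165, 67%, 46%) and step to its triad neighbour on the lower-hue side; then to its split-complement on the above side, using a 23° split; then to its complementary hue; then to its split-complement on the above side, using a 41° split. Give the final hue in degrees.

165 − 120 = 45°   (triadic ↓)
45 + 203 = 248°   (split-comp 23° ↑)
248 + 180 = 428 → 428 − 360 = 68°   (complement)
68 + 221 = 289°   (split-comp 41° ↑)

289°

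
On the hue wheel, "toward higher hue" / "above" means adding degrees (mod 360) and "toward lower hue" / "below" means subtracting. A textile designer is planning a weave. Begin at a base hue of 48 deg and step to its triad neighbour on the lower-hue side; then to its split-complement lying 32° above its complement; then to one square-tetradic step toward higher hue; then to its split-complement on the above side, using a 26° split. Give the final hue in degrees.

triadic ↓ −120°: 48 − 120 = -72 → -72 + 360 = 288°
split-comp 32° ↑ +212°: 288 + 212 = 500 → 500 − 360 = 140°
square ↑ +90°: 140 + 90 = 230°
split-comp 26° ↑ +206°: 230 + 206 = 436 → 436 − 360 = 76°

76°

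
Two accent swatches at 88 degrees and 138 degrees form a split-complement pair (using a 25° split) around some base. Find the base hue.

293°

The accents sit 25° either side of the complement, so the complement is their short-arc midpoint on the wheel.
Short-arc midpoint of 88° and 138°: 113°.
Base is 180° from the complement: 113 − 180 = -67 → -67 + 360 = 293°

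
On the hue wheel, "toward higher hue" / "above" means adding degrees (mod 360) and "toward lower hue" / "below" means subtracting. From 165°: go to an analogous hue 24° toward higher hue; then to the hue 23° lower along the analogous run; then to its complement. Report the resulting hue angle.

346°

analog 24° ↑ +24°: 165 + 24 = 189°
analog 23° ↓ −23°: 189 − 23 = 166°
complement +180°: 166 + 180 = 346°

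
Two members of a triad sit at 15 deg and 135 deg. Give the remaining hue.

255°

A triad spaces three hues 120° apart.
The full set is {15°, 135°, 255°}.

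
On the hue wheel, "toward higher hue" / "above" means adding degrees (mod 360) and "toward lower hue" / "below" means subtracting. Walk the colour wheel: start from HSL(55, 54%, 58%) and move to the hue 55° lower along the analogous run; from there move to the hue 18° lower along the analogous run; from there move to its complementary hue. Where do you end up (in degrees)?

analog 55° ↓ −55°: 55 − 55 = 0°
analog 18° ↓ −18°: 0 − 18 = -18 → -18 + 360 = 342°
complement +180°: 342 + 180 = 522 → 522 − 360 = 162°

162°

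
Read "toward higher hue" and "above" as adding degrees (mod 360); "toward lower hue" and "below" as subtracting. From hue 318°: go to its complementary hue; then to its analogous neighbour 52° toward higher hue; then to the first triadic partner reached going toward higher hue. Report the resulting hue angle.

310°

+180° (complement): 318 + 180 = 498 → 498 − 360 = 138°
+52° (analog 52° ↑): 138 + 52 = 190°
+120° (triadic ↑): 190 + 120 = 310°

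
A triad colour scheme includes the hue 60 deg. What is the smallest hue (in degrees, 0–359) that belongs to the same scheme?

A triad places three hues 120° apart.
The full set through 60° is {60°, 180°, 300°}.

60°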